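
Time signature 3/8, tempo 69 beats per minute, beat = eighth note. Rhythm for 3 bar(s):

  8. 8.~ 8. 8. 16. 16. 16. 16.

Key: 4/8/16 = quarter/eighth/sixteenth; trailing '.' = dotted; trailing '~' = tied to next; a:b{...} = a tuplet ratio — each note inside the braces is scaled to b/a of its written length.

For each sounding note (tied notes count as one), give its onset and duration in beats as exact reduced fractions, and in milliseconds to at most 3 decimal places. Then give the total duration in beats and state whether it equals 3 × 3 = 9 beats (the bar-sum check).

1) 0.0ms=0b +1304.348ms=3/2b
2) 1304.348ms=3/2b +2608.696ms=3b
3) 3913.043ms=9/2b +1304.348ms=3/2b
4) 5217.391ms=6b +652.174ms=3/4b
5) 5869.565ms=27/4b +652.174ms=3/4b
6) 6521.739ms=15/2b +652.174ms=3/4b
7) 7173.913ms=33/4b +652.174ms=3/4b
Σ=9b of 9 (69bpm 3/8) — PASS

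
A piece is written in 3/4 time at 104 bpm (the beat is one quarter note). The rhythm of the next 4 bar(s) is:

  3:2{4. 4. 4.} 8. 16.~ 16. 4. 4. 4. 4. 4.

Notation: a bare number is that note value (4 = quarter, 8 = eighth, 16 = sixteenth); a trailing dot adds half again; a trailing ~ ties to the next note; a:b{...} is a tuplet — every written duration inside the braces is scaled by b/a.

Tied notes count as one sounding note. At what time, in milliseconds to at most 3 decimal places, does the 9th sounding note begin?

note 9 onset = 9b = 5192.308ms

1. 0.0ms @ 0 + 576.923ms (1)
2. 576.923ms @ 1 + 576.923ms (1)
3. 1153.846ms @ 2 + 576.923ms (1)
4. 1730.769ms @ 3 + 432.692ms (3/4)
5. 2163.462ms @ 15/4 + 432.692ms (3/4)
6. 2596.154ms @ 9/2 + 865.385ms (3/2)
7. 3461.538ms @ 6 + 865.385ms (3/2)
8. 4326.923ms @ 15/2 + 865.385ms (3/2)
9. 5192.308ms @ 9 + 865.385ms (3/2)
10. 6057.692ms @ 21/2 + 865.385ms (3/2)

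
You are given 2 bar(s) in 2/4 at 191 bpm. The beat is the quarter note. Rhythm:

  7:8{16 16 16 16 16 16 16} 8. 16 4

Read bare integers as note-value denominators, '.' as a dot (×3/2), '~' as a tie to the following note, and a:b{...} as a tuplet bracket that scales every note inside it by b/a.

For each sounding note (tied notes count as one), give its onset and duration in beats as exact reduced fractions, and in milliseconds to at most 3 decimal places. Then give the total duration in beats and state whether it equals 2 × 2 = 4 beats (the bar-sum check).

1) 0.0ms=0b +89.753ms=2/7b
2) 89.753ms=2/7b +89.753ms=2/7b
3) 179.506ms=4/7b +89.753ms=2/7b
4) 269.26ms=6/7b +89.753ms=2/7b
5) 359.013ms=8/7b +89.753ms=2/7b
6) 448.766ms=10/7b +89.753ms=2/7b
7) 538.519ms=12/7b +89.753ms=2/7b
8) 628.272ms=2b +235.602ms=3/4b
9) 863.874ms=11/4b +78.534ms=1/4b
10) 942.408ms=3b +314.136ms=1b
Σ=4b of 4 (191bpm 2/4) — PASS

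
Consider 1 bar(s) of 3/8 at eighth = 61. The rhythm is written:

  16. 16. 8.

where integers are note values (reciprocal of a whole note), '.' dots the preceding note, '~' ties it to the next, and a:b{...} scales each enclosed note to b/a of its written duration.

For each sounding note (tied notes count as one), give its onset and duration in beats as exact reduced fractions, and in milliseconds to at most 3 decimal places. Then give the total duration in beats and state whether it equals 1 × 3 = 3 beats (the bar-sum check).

1) 0.0ms=0b +737.705ms=3/4b
2) 737.705ms=3/4b +737.705ms=3/4b
3) 1475.41ms=3/2b +1475.41ms=3/2b
Σ=3b of 3 (61bpm 3/8) — PASS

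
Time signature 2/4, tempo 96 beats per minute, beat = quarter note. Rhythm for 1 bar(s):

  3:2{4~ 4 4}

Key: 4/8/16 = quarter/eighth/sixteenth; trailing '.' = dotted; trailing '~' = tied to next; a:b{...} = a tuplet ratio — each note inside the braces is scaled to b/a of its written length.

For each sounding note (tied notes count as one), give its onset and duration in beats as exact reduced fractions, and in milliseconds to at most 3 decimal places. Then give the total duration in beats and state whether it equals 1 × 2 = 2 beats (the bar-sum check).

1) 0.0ms=0b +833.333ms=4/3b
2) 833.333ms=4/3b +416.667ms=2/3b
Σ=2b of 2 (96bpm 2/4) — PASS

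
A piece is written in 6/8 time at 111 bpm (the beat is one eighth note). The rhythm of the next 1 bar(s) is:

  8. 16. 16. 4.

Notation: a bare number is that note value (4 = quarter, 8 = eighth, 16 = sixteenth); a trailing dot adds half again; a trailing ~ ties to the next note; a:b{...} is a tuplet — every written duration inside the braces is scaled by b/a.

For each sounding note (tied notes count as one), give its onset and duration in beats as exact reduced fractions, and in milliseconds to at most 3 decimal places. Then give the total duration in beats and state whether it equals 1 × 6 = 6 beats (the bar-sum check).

1) 0.0ms=0b +810.811ms=3/2b
2) 810.811ms=3/2b +405.405ms=3/4b
3) 1216.216ms=9/4b +405.405ms=3/4b
4) 1621.622ms=3b +1621.622ms=3b
Σ=6b of 6 (111bpm 6/8) — PASS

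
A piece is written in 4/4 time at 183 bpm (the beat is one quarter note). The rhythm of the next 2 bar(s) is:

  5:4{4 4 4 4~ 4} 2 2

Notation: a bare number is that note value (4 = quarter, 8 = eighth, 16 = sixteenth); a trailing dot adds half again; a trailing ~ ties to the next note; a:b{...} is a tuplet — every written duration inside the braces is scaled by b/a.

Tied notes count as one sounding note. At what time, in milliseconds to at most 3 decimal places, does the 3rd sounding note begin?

note 3 onset = 8/5b = 524.59ms

1. 0.0ms @ 0 + 262.295ms (4/5)
2. 262.295ms @ 4/5 + 262.295ms (4/5)
3. 524.59ms @ 8/5 + 262.295ms (4/5)
4. 786.885ms @ 12/5 + 524.59ms (8/5)
5. 1311.475ms @ 4 + 655.738ms (2)
6. 1967.213ms @ 6 + 655.738ms (2)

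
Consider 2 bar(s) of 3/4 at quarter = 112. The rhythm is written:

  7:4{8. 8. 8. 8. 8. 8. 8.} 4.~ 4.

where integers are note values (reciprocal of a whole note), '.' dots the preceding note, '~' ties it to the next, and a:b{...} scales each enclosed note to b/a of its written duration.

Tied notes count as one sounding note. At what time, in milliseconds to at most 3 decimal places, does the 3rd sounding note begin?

1. 0.0ms @ 0 + 229.592ms (3/7)
2. 229.592ms @ 3/7 + 229.592ms (3/7)
3. 459.184ms @ 6/7 + 229.592ms (3/7)
4. 688.776ms @ 9/7 + 229.592ms (3/7)
5. 918.367ms @ 12/7 + 229.592ms (3/7)
6. 1147.959ms @ 15/7 + 229.592ms (3/7)
7. 1377.551ms @ 18/7 + 229.592ms (3/7)
8. 1607.143ms @ 3 + 1607.143ms (3)

note 3 onset = 6/7b = 459.184ms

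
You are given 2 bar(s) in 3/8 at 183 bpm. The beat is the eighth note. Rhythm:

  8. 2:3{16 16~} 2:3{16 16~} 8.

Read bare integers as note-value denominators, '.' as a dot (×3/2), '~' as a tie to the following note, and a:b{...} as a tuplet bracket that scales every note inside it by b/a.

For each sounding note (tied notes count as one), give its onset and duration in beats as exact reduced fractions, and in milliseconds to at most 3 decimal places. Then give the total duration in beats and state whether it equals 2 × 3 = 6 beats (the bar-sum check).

1) 0.0ms=0b +491.803ms=3/2b
2) 491.803ms=3/2b +245.902ms=3/4b
3) 737.705ms=9/4b +491.803ms=3/2b
4) 1229.508ms=15/4b +737.705ms=9/4b
Σ=6b of 6 (183bpm 3/8) — PASS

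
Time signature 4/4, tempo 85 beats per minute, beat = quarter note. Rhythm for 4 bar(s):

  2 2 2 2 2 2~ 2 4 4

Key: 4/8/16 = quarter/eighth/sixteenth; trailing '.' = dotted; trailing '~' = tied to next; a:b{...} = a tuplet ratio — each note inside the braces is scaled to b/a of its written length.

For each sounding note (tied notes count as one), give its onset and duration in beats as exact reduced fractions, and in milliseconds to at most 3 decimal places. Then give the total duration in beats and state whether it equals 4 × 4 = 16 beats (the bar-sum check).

1) 0.0ms=0b +1411.765ms=2b
2) 1411.765ms=2b +1411.765ms=2b
3) 2823.529ms=4b +1411.765ms=2b
4) 4235.294ms=6b +1411.765ms=2b
5) 5647.059ms=8b +1411.765ms=2b
6) 7058.824ms=10b +2823.529ms=4b
7) 9882.353ms=14b +705.882ms=1b
8) 10588.235ms=15b +705.882ms=1b
Σ=16b of 16 (85bpm 4/4) — PASS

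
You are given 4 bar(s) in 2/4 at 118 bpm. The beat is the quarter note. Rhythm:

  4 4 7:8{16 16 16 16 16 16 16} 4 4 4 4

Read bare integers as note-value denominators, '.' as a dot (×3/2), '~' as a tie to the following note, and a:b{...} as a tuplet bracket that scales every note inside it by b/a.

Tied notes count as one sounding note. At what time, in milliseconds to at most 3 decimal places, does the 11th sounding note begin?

1. 0.0ms @ 0 + 508.475ms (1)
2. 508.475ms @ 1 + 508.475ms (1)
3. 1016.949ms @ 2 + 145.278ms (2/7)
4. 1162.228ms @ 16/7 + 145.278ms (2/7)
5. 1307.506ms @ 18/7 + 145.278ms (2/7)
6. 1452.785ms @ 20/7 + 145.278ms (2/7)
7. 1598.063ms @ 22/7 + 145.278ms (2/7)
8. 1743.341ms @ 24/7 + 145.278ms (2/7)
9. 1888.62ms @ 26/7 + 145.278ms (2/7)
10. 2033.898ms @ 4 + 508.475ms (1)
11. 2542.373ms @ 5 + 508.475ms (1)
12. 3050.847ms @ 6 + 508.475ms (1)
13. 3559.322ms @ 7 + 508.475ms (1)

note 11 onset = 5b = 2542.373ms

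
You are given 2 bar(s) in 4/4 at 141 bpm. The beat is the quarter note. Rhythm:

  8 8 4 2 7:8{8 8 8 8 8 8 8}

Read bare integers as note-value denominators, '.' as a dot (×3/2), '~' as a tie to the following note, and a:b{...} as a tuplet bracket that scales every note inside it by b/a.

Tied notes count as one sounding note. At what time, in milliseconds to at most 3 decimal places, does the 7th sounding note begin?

note 7 onset = 36/7b = 2188.45ms

1. 0.0ms @ 0 + 212.766ms (1/2)
2. 212.766ms @ 1/2 + 212.766ms (1/2)
3. 425.532ms @ 1 + 425.532ms (1)
4. 851.064ms @ 2 + 851.064ms (2)
5. 1702.128ms @ 4 + 243.161ms (4/7)
6. 1945.289ms @ 32/7 + 243.161ms (4/7)
7. 2188.45ms @ 36/7 + 243.161ms (4/7)
8. 2431.611ms @ 40/7 + 243.161ms (4/7)
9. 2674.772ms @ 44/7 + 243.161ms (4/7)
10. 2917.933ms @ 48/7 + 243.161ms (4/7)
11. 3161.094ms @ 52/7 + 243.161ms (4/7)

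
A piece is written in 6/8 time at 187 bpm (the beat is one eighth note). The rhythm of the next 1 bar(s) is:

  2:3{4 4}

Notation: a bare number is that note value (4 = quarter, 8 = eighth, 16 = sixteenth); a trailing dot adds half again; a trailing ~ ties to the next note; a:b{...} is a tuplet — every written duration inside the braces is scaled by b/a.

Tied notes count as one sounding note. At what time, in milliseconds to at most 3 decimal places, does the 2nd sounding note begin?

1. 0.0ms @ 0 + 962.567ms (3)
2. 962.567ms @ 3 + 962.567ms (3)

note 2 onset = 3b = 962.567ms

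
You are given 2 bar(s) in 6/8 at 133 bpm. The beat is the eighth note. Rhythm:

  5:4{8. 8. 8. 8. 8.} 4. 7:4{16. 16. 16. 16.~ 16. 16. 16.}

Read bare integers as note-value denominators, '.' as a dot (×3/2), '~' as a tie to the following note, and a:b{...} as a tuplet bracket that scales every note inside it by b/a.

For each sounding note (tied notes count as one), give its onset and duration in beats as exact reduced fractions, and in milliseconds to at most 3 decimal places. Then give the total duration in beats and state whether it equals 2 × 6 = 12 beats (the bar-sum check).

1) 0.0ms=0b +541.353ms=6/5b
2) 541.353ms=6/5b +541.353ms=6/5b
3) 1082.707ms=12/5b +541.353ms=6/5b
4) 1624.06ms=18/5b +541.353ms=6/5b
5) 2165.414ms=24/5b +541.353ms=6/5b
6) 2706.767ms=6b +1353.383ms=3b
7) 4060.15ms=9b +193.34ms=3/7b
8) 4253.491ms=66/7b +193.34ms=3/7b
9) 4446.831ms=69/7b +193.34ms=3/7b
10) 4640.172ms=72/7b +386.681ms=6/7b
11) 5026.853ms=78/7b +193.34ms=3/7b
12) 5220.193ms=81/7b +193.34ms=3/7b
Σ=12b of 12 (133bpm 6/8) — PASS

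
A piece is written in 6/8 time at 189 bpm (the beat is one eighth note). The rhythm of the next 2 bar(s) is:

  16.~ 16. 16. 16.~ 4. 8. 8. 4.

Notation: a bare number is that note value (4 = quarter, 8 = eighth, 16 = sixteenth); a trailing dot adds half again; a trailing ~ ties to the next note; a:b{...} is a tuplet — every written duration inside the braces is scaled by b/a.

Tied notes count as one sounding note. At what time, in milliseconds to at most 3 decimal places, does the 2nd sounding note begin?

1. 0.0ms @ 0 + 476.19ms (3/2)
2. 476.19ms @ 3/2 + 238.095ms (3/4)
3. 714.286ms @ 9/4 + 1190.476ms (15/4)
4. 1904.762ms @ 6 + 476.19ms (3/2)
5. 2380.952ms @ 15/2 + 476.19ms (3/2)
6. 2857.143ms @ 9 + 952.381ms (3)

note 2 onset = 3/2b = 476.19ms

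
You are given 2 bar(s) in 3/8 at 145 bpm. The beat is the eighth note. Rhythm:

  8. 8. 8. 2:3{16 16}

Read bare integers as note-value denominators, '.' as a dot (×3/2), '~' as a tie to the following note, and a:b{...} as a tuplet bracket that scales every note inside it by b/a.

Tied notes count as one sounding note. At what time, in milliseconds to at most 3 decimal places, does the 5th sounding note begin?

note 5 onset = 21/4b = 2172.414ms

1. 0.0ms @ 0 + 620.69ms (3/2)
2. 620.69ms @ 3/2 + 620.69ms (3/2)
3. 1241.379ms @ 3 + 620.69ms (3/2)
4. 1862.069ms @ 9/2 + 310.345ms (3/4)
5. 2172.414ms @ 21/4 + 310.345ms (3/4)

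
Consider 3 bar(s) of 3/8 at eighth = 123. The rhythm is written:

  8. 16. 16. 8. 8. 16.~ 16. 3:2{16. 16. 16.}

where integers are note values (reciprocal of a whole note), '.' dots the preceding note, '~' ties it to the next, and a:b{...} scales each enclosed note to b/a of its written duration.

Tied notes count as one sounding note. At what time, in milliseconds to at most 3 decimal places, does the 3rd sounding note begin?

1. 0.0ms @ 0 + 731.707ms (3/2)
2. 731.707ms @ 3/2 + 365.854ms (3/4)
3. 1097.561ms @ 9/4 + 365.854ms (3/4)
4. 1463.415ms @ 3 + 731.707ms (3/2)
5. 2195.122ms @ 9/2 + 731.707ms (3/2)
6. 2926.829ms @ 6 + 731.707ms (3/2)
7. 3658.537ms @ 15/2 + 243.902ms (1/2)
8. 3902.439ms @ 8 + 243.902ms (1/2)
9. 4146.341ms @ 17/2 + 243.902ms (1/2)

note 3 onset = 9/4b = 1097.561ms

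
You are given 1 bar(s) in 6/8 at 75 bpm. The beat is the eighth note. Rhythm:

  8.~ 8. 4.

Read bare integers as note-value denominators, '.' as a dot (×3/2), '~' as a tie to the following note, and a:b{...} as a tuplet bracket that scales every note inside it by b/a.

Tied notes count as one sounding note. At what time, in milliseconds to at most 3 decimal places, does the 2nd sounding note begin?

note 2 onset = 3b = 2400.0ms

1. 0.0ms @ 0 + 2400.0ms (3)
2. 2400.0ms @ 3 + 2400.0ms (3)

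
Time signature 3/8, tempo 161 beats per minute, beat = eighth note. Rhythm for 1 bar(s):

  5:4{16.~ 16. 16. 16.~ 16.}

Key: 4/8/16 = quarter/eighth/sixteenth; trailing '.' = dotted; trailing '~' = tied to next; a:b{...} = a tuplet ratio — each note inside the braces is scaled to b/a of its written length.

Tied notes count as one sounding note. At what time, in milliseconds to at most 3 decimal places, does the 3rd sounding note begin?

note 3 onset = 9/5b = 670.807ms

1. 0.0ms @ 0 + 447.205ms (6/5)
2. 447.205ms @ 6/5 + 223.602ms (3/5)
3. 670.807ms @ 9/5 + 447.205ms (6/5)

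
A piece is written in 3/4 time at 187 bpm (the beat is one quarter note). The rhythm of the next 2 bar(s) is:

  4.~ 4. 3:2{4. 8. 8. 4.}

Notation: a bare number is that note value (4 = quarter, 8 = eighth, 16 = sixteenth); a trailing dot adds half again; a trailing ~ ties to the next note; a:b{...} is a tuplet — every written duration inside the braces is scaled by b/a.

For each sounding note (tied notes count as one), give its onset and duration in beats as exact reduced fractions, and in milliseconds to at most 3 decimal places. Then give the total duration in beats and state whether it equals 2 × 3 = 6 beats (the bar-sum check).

1) 0.0ms=0b +962.567ms=3b
2) 962.567ms=3b +320.856ms=1b
3) 1283.422ms=4b +160.428ms=1/2b
4) 1443.85ms=9/2b +160.428ms=1/2b
5) 1604.278ms=5b +320.856ms=1b
Σ=6b of 6 (187bpm 3/4) — PASS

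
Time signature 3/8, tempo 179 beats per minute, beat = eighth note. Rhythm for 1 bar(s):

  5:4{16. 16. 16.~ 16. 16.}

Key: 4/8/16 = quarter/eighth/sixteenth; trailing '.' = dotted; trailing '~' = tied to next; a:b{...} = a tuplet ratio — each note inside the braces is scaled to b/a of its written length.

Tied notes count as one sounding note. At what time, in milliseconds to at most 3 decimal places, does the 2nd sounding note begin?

1. 0.0ms @ 0 + 201.117ms (3/5)
2. 201.117ms @ 3/5 + 201.117ms (3/5)
3. 402.235ms @ 6/5 + 402.235ms (6/5)
4. 804.469ms @ 12/5 + 201.117ms (3/5)

note 2 onset = 3/5b = 201.117ms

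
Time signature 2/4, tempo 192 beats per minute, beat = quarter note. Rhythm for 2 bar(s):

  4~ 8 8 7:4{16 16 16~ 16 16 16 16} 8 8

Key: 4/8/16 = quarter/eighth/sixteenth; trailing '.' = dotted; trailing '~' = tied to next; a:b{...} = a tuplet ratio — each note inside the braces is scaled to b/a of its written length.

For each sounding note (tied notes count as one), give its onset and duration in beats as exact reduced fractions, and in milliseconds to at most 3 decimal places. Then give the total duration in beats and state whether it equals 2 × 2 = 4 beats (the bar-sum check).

1) 0.0ms=0b +468.75ms=3/2b
2) 468.75ms=3/2b +156.25ms=1/2b
3) 625.0ms=2b +44.643ms=1/7b
4) 669.643ms=15/7b +44.643ms=1/7b
5) 714.286ms=16/7b +89.286ms=2/7b
6) 803.571ms=18/7b +44.643ms=1/7b
7) 848.214ms=19/7b +44.643ms=1/7b
8) 892.857ms=20/7b +44.643ms=1/7b
9) 937.5ms=3b +156.25ms=1/2b
10) 1093.75ms=7/2b +156.25ms=1/2b
Σ=4b of 4 (192bpm 2/4) — PASS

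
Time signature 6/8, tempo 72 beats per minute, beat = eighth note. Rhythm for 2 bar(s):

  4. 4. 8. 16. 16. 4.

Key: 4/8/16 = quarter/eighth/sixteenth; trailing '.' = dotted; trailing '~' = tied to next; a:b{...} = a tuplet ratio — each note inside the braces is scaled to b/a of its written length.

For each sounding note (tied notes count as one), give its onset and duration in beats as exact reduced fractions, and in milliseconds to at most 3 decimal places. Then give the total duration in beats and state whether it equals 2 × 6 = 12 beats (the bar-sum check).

1) 0.0ms=0b +2500.0ms=3b
2) 2500.0ms=3b +2500.0ms=3b
3) 5000.0ms=6b +1250.0ms=3/2b
4) 6250.0ms=15/2b +625.0ms=3/4b
5) 6875.0ms=33/4b +625.0ms=3/4b
6) 7500.0ms=9b +2500.0ms=3b
Σ=12b of 12 (72bpm 6/8) — PASS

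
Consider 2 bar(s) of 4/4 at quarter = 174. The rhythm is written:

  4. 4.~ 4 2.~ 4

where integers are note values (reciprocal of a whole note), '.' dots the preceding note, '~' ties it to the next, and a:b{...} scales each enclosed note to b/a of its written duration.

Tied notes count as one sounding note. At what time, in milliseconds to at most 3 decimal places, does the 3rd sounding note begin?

note 3 onset = 4b = 1379.31ms

1. 0.0ms @ 0 + 517.241ms (3/2)
2. 517.241ms @ 3/2 + 862.069ms (5/2)
3. 1379.31ms @ 4 + 1379.31ms (4)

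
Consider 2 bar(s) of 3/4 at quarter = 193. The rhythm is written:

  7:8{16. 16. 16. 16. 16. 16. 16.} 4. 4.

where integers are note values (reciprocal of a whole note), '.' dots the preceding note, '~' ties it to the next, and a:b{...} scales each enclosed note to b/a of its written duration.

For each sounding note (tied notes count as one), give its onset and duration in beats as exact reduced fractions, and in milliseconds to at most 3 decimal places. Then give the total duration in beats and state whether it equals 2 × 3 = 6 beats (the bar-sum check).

1) 0.0ms=0b +133.235ms=3/7b
2) 133.235ms=3/7b +133.235ms=3/7b
3) 266.469ms=6/7b +133.235ms=3/7b
4) 399.704ms=9/7b +133.235ms=3/7b
5) 532.939ms=12/7b +133.235ms=3/7b
6) 666.173ms=15/7b +133.235ms=3/7b
7) 799.408ms=18/7b +133.235ms=3/7b
8) 932.642ms=3b +466.321ms=3/2b
9) 1398.964ms=9/2b +466.321ms=3/2b
Σ=6b of 6 (193bpm 3/4) — PASS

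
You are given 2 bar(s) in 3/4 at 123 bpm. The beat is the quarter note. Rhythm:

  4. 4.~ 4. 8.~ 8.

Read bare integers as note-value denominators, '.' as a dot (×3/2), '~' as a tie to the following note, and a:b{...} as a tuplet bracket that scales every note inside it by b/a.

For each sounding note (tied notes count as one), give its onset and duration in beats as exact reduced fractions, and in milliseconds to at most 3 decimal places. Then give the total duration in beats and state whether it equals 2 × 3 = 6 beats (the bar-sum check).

1) 0.0ms=0b +731.707ms=3/2b
2) 731.707ms=3/2b +1463.415ms=3b
3) 2195.122ms=9/2b +731.707ms=3/2b
Σ=6b of 6 (123bpm 3/4) — PASS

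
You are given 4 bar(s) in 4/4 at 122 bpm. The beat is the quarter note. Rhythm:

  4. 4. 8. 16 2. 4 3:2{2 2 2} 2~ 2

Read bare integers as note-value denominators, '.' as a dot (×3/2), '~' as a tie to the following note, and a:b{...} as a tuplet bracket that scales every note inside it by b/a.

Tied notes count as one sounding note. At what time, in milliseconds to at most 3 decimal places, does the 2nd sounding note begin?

note 2 onset = 3/2b = 737.705ms

1. 0.0ms @ 0 + 737.705ms (3/2)
2. 737.705ms @ 3/2 + 737.705ms (3/2)
3. 1475.41ms @ 3 + 368.852ms (3/4)
4. 1844.262ms @ 15/4 + 122.951ms (1/4)
5. 1967.213ms @ 4 + 1475.41ms (3)
6. 3442.623ms @ 7 + 491.803ms (1)
7. 3934.426ms @ 8 + 655.738ms (4/3)
8. 4590.164ms @ 28/3 + 655.738ms (4/3)
9. 5245.902ms @ 32/3 + 655.738ms (4/3)
10. 5901.639ms @ 12 + 1967.213ms (4)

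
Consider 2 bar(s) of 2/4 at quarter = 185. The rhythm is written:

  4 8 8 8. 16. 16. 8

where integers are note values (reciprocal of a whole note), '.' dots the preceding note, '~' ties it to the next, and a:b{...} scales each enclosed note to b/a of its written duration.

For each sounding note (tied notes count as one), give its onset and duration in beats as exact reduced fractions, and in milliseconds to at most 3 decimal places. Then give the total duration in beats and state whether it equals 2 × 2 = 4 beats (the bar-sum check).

1) 0.0ms=0b +324.324ms=1b
2) 324.324ms=1b +162.162ms=1/2b
3) 486.486ms=3/2b +162.162ms=1/2b
4) 648.649ms=2b +243.243ms=3/4b
5) 891.892ms=11/4b +121.622ms=3/8b
6) 1013.514ms=25/8b +121.622ms=3/8b
7) 1135.135ms=7/2b +162.162ms=1/2b
Σ=4b of 4 (185bpm 2/4) — PASS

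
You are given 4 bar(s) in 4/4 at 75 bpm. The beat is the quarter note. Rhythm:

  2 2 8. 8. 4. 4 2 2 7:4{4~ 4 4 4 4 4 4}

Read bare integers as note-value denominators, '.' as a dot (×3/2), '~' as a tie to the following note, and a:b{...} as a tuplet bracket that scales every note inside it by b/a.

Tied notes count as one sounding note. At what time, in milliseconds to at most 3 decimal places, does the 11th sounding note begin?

1. 0.0ms @ 0 + 1600.0ms (2)
2. 1600.0ms @ 2 + 1600.0ms (2)
3. 3200.0ms @ 4 + 600.0ms (3/4)
4. 3800.0ms @ 19/4 + 600.0ms (3/4)
5. 4400.0ms @ 11/2 + 1200.0ms (3/2)
6. 5600.0ms @ 7 + 800.0ms (1)
7. 6400.0ms @ 8 + 1600.0ms (2)
8. 8000.0ms @ 10 + 1600.0ms (2)
9. 9600.0ms @ 12 + 914.286ms (8/7)
10. 10514.286ms @ 92/7 + 457.143ms (4/7)
11. 10971.429ms @ 96/7 + 457.143ms (4/7)
12. 11428.571ms @ 100/7 + 457.143ms (4/7)
13. 11885.714ms @ 104/7 + 457.143ms (4/7)
14. 12342.857ms @ 108/7 + 457.143ms (4/7)

note 11 onset = 96/7b = 10971.429ms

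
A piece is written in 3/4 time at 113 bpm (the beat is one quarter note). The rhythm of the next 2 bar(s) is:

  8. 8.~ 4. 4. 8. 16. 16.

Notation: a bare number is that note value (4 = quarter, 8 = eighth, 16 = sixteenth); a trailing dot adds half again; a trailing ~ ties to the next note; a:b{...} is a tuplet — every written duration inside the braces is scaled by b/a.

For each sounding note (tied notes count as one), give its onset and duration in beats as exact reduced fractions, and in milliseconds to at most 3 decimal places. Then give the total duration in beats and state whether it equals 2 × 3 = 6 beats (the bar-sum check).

1) 0.0ms=0b +398.23ms=3/4b
2) 398.23ms=3/4b +1194.69ms=9/4b
3) 1592.92ms=3b +796.46ms=3/2b
4) 2389.381ms=9/2b +398.23ms=3/4b
5) 2787.611ms=21/4b +199.115ms=3/8b
6) 2986.726ms=45/8b +199.115ms=3/8b
Σ=6b of 6 (113bpm 3/4) — PASS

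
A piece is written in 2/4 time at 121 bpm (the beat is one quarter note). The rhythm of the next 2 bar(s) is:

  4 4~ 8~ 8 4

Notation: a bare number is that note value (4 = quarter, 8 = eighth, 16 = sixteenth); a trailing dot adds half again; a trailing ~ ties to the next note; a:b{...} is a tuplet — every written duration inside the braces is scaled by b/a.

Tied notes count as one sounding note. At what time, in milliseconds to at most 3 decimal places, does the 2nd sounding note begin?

1. 0.0ms @ 0 + 495.868ms (1)
2. 495.868ms @ 1 + 991.736ms (2)
3. 1487.603ms @ 3 + 495.868ms (1)

note 2 onset = 1b = 495.868ms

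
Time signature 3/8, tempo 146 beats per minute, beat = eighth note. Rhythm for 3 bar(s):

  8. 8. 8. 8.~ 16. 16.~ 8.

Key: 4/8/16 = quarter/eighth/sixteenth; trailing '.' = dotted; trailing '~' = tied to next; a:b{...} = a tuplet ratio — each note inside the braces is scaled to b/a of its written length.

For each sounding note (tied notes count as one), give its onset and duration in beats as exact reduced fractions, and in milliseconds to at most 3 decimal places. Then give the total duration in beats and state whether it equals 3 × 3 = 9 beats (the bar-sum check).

1) 0.0ms=0b +616.438ms=3/2b
2) 616.438ms=3/2b +616.438ms=3/2b
3) 1232.877ms=3b +616.438ms=3/2b
4) 1849.315ms=9/2b +924.658ms=9/4b
5) 2773.973ms=27/4b +924.658ms=9/4b
Σ=9b of 9 (146bpm 3/8) — PASS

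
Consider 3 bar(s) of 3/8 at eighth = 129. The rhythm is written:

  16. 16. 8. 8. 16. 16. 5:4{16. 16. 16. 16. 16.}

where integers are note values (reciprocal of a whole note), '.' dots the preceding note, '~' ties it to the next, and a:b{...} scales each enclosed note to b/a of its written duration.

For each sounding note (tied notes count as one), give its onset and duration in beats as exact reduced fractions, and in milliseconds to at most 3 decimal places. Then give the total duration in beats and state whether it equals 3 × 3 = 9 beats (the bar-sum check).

1) 0.0ms=0b +348.837ms=3/4b
2) 348.837ms=3/4b +348.837ms=3/4b
3) 697.674ms=3/2b +697.674ms=3/2b
4) 1395.349ms=3b +697.674ms=3/2b
5) 2093.023ms=9/2b +348.837ms=3/4b
6) 2441.86ms=21/4b +348.837ms=3/4b
7) 2790.698ms=6b +279.07ms=3/5b
8) 3069.767ms=33/5b +279.07ms=3/5b
9) 3348.837ms=36/5b +279.07ms=3/5b
10) 3627.907ms=39/5b +279.07ms=3/5b
11) 3906.977ms=42/5b +279.07ms=3/5b
Σ=9b of 9 (129bpm 3/8) — PASS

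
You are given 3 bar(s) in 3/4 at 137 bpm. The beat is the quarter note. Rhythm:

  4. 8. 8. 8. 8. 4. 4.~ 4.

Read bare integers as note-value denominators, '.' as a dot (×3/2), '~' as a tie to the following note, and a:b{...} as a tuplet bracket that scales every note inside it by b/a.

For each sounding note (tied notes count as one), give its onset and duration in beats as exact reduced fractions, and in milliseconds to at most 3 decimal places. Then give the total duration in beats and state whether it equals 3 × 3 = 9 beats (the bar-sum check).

1) 0.0ms=0b +656.934ms=3/2b
2) 656.934ms=3/2b +328.467ms=3/4b
3) 985.401ms=9/4b +328.467ms=3/4b
4) 1313.869ms=3b +328.467ms=3/4b
5) 1642.336ms=15/4b +328.467ms=3/4b
6) 1970.803ms=9/2b +656.934ms=3/2b
7) 2627.737ms=6b +1313.869ms=3b
Σ=9b of 9 (137bpm 3/4) — PASS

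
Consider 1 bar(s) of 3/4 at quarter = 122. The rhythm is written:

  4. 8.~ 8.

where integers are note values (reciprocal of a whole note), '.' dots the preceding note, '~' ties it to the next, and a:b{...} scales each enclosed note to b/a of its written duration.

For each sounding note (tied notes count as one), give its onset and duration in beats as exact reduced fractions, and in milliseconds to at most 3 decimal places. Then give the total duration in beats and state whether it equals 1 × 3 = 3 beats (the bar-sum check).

1) 0.0ms=0b +737.705ms=3/2b
2) 737.705ms=3/2b +737.705ms=3/2b
Σ=3b of 3 (122bpm 3/4) — PASS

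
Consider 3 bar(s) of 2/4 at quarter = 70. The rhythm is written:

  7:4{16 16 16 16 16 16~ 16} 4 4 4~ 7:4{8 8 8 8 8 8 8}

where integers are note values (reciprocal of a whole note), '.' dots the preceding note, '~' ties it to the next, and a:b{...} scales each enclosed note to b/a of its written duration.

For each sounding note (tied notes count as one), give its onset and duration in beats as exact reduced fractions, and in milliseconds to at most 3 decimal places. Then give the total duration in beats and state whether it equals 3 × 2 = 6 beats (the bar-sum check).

1) 0.0ms=0b +122.449ms=1/7b
2) 122.449ms=1/7b +122.449ms=1/7b
3) 244.898ms=2/7b +122.449ms=1/7b
4) 367.347ms=3/7b +122.449ms=1/7b
5) 489.796ms=4/7b +122.449ms=1/7b
6) 612.245ms=5/7b +244.898ms=2/7b
7) 857.143ms=1b +857.143ms=1b
8) 1714.286ms=2b +857.143ms=1b
9) 2571.429ms=3b +1102.041ms=9/7b
10) 3673.469ms=30/7b +244.898ms=2/7b
11) 3918.367ms=32/7b +244.898ms=2/7b
12) 4163.265ms=34/7b +244.898ms=2/7b
13) 4408.163ms=36/7b +244.898ms=2/7b
14) 4653.061ms=38/7b +244.898ms=2/7b
15) 4897.959ms=40/7b +244.898ms=2/7b
Σ=6b of 6 (70bpm 2/4) — PASS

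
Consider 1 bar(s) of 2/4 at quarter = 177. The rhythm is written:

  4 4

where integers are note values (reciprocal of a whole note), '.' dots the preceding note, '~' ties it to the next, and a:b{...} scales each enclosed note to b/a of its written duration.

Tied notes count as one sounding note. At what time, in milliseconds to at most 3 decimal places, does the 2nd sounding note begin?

note 2 onset = 1b = 338.983ms

1. 0.0ms @ 0 + 338.983ms (1)
2. 338.983ms @ 1 + 338.983ms (1)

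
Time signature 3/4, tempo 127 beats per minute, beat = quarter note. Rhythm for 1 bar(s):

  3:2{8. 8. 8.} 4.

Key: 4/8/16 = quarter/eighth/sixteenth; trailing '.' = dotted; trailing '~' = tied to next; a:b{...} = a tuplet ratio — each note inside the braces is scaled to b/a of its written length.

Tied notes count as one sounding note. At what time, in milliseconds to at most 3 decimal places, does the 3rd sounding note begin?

1. 0.0ms @ 0 + 236.22ms (1/2)
2. 236.22ms @ 1/2 + 236.22ms (1/2)
3. 472.441ms @ 1 + 236.22ms (1/2)
4. 708.661ms @ 3/2 + 708.661ms (3/2)

note 3 onset = 1b = 472.441ms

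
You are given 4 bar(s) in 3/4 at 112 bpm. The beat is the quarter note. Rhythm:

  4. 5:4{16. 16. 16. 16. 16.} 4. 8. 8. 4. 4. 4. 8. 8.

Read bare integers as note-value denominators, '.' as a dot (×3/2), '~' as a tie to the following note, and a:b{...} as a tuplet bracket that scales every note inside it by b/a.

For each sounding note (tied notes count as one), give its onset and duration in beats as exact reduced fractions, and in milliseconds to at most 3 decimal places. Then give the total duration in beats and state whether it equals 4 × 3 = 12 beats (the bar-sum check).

1) 0.0ms=0b +803.571ms=3/2b
2) 803.571ms=3/2b +160.714ms=3/10b
3) 964.286ms=9/5b +160.714ms=3/10b
4) 1125.0ms=21/10b +160.714ms=3/10b
5) 1285.714ms=12/5b +160.714ms=3/10b
6) 1446.429ms=27/10b +160.714ms=3/10b
7) 1607.143ms=3b +803.571ms=3/2b
8) 2410.714ms=9/2b +401.786ms=3/4b
9) 2812.5ms=21/4b +401.786ms=3/4b
10) 3214.286ms=6b +803.571ms=3/2b
11) 4017.857ms=15/2b +803.571ms=3/2b
12) 4821.429ms=9b +803.571ms=3/2b
13) 5625.0ms=21/2b +401.786ms=3/4b
14) 6026.786ms=45/4b +401.786ms=3/4b
Σ=12b of 12 (112bpm 3/4) — PASS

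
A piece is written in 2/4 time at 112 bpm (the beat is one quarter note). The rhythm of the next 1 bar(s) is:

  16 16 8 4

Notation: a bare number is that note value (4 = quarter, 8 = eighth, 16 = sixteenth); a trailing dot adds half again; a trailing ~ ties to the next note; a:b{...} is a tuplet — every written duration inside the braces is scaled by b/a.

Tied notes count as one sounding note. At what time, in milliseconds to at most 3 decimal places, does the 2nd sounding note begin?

1. 0.0ms @ 0 + 133.929ms (1/4)
2. 133.929ms @ 1/4 + 133.929ms (1/4)
3. 267.857ms @ 1/2 + 267.857ms (1/2)
4. 535.714ms @ 1 + 535.714ms (1)

note 2 onset = 1/4b = 133.929ms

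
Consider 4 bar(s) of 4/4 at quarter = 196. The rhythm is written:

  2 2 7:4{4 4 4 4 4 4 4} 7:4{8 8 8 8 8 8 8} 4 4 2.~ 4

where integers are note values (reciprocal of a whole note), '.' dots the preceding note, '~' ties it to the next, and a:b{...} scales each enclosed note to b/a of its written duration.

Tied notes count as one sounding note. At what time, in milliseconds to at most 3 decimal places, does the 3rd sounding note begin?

1. 0.0ms @ 0 + 612.245ms (2)
2. 612.245ms @ 2 + 612.245ms (2)
3. 1224.49ms @ 4 + 174.927ms (4/7)
4. 1399.417ms @ 32/7 + 174.927ms (4/7)
5. 1574.344ms @ 36/7 + 174.927ms (4/7)
6. 1749.271ms @ 40/7 + 174.927ms (4/7)
7. 1924.198ms @ 44/7 + 174.927ms (4/7)
8. 2099.125ms @ 48/7 + 174.927ms (4/7)
9. 2274.052ms @ 52/7 + 174.927ms (4/7)
10. 2448.98ms @ 8 + 87.464ms (2/7)
11. 2536.443ms @ 58/7 + 87.464ms (2/7)
12. 2623.907ms @ 60/7 + 87.464ms (2/7)
13. 2711.37ms @ 62/7 + 87.464ms (2/7)
14. 2798.834ms @ 64/7 + 87.464ms (2/7)
15. 2886.297ms @ 66/7 + 87.464ms (2/7)
16. 2973.761ms @ 68/7 + 87.464ms (2/7)
17. 3061.224ms @ 10 + 306.122ms (1)
18. 3367.347ms @ 11 + 306.122ms (1)
19. 3673.469ms @ 12 + 1224.49ms (4)

note 3 onset = 4b = 1224.49ms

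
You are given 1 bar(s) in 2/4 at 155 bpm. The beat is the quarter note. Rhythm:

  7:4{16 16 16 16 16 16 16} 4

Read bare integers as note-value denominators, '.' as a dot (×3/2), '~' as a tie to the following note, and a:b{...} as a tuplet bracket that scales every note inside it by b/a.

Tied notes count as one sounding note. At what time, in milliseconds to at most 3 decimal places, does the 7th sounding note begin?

1. 0.0ms @ 0 + 55.3ms (1/7)
2. 55.3ms @ 1/7 + 55.3ms (1/7)
3. 110.599ms @ 2/7 + 55.3ms (1/7)
4. 165.899ms @ 3/7 + 55.3ms (1/7)
5. 221.198ms @ 4/7 + 55.3ms (1/7)
6. 276.498ms @ 5/7 + 55.3ms (1/7)
7. 331.797ms @ 6/7 + 55.3ms (1/7)
8. 387.097ms @ 1 + 387.097ms (1)

note 7 onset = 6/7b = 331.797ms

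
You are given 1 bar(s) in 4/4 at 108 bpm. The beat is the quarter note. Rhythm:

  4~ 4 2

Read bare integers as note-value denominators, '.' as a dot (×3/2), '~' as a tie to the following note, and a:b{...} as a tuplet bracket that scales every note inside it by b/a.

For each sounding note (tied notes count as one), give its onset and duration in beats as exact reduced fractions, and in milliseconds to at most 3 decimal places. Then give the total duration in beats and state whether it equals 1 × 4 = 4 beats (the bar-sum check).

1) 0.0ms=0b +1111.111ms=2b
2) 1111.111ms=2b +1111.111ms=2b
Σ=4b of 4 (108bpm 4/4) — PASS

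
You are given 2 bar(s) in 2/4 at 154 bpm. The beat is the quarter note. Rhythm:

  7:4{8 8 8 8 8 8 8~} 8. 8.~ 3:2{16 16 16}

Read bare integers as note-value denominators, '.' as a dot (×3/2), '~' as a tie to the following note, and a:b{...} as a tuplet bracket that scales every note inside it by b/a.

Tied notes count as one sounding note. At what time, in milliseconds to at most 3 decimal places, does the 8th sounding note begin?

note 8 onset = 11/4b = 1071.429ms

1. 0.0ms @ 0 + 111.317ms (2/7)
2. 111.317ms @ 2/7 + 111.317ms (2/7)
3. 222.635ms @ 4/7 + 111.317ms (2/7)
4. 333.952ms @ 6/7 + 111.317ms (2/7)
5. 445.269ms @ 8/7 + 111.317ms (2/7)
6. 556.586ms @ 10/7 + 111.317ms (2/7)
7. 667.904ms @ 12/7 + 403.525ms (29/28)
8. 1071.429ms @ 11/4 + 357.143ms (11/12)
9. 1428.571ms @ 11/3 + 64.935ms (1/6)
10. 1493.506ms @ 23/6 + 64.935ms (1/6)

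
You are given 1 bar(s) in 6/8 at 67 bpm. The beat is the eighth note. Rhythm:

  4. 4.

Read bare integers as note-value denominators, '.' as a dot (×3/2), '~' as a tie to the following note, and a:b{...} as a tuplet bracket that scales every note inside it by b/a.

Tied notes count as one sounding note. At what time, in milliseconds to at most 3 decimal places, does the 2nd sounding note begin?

note 2 onset = 3b = 2686.567ms

1. 0.0ms @ 0 + 2686.567ms (3)
2. 2686.567ms @ 3 + 2686.567ms (3)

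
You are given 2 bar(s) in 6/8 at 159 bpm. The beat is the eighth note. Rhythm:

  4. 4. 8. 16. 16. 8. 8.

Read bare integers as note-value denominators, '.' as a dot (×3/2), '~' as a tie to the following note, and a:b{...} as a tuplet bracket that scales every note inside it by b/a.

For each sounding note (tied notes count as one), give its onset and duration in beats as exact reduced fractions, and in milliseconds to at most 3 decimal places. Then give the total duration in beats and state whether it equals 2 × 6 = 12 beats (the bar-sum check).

1) 0.0ms=0b +1132.075ms=3b
2) 1132.075ms=3b +1132.075ms=3b
3) 2264.151ms=6b +566.038ms=3/2b
4) 2830.189ms=15/2b +283.019ms=3/4b
5) 3113.208ms=33/4b +283.019ms=3/4b
6) 3396.226ms=9b +566.038ms=3/2b
7) 3962.264ms=21/2b +566.038ms=3/2b
Σ=12b of 12 (159bpm 6/8) — PASS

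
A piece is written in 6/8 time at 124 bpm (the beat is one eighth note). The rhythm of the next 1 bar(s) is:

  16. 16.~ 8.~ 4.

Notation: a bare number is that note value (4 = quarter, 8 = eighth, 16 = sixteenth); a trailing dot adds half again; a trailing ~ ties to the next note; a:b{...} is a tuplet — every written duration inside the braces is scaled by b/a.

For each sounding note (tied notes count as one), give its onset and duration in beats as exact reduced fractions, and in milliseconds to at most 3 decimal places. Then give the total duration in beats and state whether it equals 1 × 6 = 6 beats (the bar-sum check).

1) 0.0ms=0b +362.903ms=3/4b
2) 362.903ms=3/4b +2540.323ms=21/4b
Σ=6b of 6 (124bpm 6/8) — PASS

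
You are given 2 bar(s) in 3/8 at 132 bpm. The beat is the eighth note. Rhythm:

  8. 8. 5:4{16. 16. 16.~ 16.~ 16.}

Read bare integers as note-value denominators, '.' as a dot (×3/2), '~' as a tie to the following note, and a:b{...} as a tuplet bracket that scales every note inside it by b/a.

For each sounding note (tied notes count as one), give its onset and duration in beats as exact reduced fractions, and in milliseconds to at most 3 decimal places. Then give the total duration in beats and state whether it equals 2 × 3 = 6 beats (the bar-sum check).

1) 0.0ms=0b +681.818ms=3/2b
2) 681.818ms=3/2b +681.818ms=3/2b
3) 1363.636ms=3b +272.727ms=3/5b
4) 1636.364ms=18/5b +272.727ms=3/5b
5) 1909.091ms=21/5b +818.182ms=9/5b
Σ=6b of 6 (132bpm 3/8) — PASS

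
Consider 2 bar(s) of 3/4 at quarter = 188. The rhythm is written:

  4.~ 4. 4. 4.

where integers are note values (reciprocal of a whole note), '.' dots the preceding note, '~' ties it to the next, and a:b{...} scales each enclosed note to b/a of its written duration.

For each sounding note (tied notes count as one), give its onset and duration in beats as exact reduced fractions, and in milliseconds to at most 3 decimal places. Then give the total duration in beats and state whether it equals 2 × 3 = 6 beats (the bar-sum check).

1) 0.0ms=0b +957.447ms=3b
2) 957.447ms=3b +478.723ms=3/2b
3) 1436.17ms=9/2b +478.723ms=3/2b
Σ=6b of 6 (188bpm 3/4) — PASS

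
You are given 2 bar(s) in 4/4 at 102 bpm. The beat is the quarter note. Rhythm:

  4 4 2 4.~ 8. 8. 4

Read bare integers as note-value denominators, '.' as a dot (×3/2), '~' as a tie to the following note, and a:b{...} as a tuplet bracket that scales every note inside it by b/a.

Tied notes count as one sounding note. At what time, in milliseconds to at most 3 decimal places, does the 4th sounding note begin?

note 4 onset = 4b = 2352.941ms

1. 0.0ms @ 0 + 588.235ms (1)
2. 588.235ms @ 1 + 588.235ms (1)
3. 1176.471ms @ 2 + 1176.471ms (2)
4. 2352.941ms @ 4 + 1323.529ms (9/4)
5. 3676.471ms @ 25/4 + 441.176ms (3/4)
6. 4117.647ms @ 7 + 588.235ms (1)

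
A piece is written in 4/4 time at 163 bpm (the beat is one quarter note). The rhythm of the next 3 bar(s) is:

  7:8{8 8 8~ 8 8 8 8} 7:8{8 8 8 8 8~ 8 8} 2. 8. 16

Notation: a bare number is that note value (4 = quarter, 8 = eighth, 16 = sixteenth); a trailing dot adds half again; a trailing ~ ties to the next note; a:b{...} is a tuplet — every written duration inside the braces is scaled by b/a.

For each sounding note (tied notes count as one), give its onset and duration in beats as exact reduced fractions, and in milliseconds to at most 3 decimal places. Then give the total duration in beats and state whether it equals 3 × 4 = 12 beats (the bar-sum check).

1) 0.0ms=0b +210.342ms=4/7b
2) 210.342ms=4/7b +210.342ms=4/7b
3) 420.684ms=8/7b +420.684ms=8/7b
4) 841.367ms=16/7b +210.342ms=4/7b
5) 1051.709ms=20/7b +210.342ms=4/7b
6) 1262.051ms=24/7b +210.342ms=4/7b
7) 1472.393ms=4b +210.342ms=4/7b
8) 1682.734ms=32/7b +210.342ms=4/7b
9) 1893.076ms=36/7b +210.342ms=4/7b
10) 2103.418ms=40/7b +210.342ms=4/7b
11) 2313.76ms=44/7b +420.684ms=8/7b
12) 2734.443ms=52/7b +210.342ms=4/7b
13) 2944.785ms=8b +1104.294ms=3b
14) 4049.08ms=11b +276.074ms=3/4b
15) 4325.153ms=47/4b +92.025ms=1/4b
Σ=12b of 12 (163bpm 4/4) — PASS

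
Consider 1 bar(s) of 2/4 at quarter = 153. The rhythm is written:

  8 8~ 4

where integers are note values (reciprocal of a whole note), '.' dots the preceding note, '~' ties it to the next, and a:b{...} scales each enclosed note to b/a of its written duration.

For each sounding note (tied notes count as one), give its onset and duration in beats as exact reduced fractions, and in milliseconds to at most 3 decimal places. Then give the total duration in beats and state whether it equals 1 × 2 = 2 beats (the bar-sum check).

1) 0.0ms=0b +196.078ms=1/2b
2) 196.078ms=1/2b +588.235ms=3/2b
Σ=2b of 2 (153bpm 2/4) — PASS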